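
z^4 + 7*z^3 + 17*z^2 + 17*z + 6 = (z + 1)^2*(z + 2)*(z + 3)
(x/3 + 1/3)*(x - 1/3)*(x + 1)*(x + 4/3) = x^4/3 + x^3 + 23*x^2/27 + x/27 - 4/27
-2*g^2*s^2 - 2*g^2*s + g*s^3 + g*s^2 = s*(-2*g + s)*(g*s + g)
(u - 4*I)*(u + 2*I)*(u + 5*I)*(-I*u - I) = -I*u^4 + 3*u^3 - I*u^3 + 3*u^2 - 18*I*u^2 + 40*u - 18*I*u + 40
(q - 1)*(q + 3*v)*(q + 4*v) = q^3 + 7*q^2*v - q^2 + 12*q*v^2 - 7*q*v - 12*v^2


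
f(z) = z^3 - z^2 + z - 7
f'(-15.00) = 706.00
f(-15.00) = -3622.00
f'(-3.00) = 34.00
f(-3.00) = -46.00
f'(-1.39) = 9.58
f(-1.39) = -13.01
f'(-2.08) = 18.14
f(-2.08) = -22.41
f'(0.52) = 0.77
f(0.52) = -6.61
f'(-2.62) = 26.83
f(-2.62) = -34.47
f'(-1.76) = 13.81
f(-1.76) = -17.31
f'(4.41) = 50.52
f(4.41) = 63.73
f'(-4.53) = 71.62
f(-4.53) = -125.01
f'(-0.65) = 3.57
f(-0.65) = -8.35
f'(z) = 3*z^2 - 2*z + 1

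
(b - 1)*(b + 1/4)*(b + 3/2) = b^3 + 3*b^2/4 - 11*b/8 - 3/8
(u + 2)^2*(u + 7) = u^3 + 11*u^2 + 32*u + 28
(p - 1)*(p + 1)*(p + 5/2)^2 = p^4 + 5*p^3 + 21*p^2/4 - 5*p - 25/4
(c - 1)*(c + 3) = c^2 + 2*c - 3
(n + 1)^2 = n^2 + 2*n + 1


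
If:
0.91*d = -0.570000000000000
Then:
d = -0.63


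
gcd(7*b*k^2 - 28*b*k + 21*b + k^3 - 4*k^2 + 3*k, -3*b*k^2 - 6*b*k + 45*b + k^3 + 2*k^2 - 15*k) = k - 3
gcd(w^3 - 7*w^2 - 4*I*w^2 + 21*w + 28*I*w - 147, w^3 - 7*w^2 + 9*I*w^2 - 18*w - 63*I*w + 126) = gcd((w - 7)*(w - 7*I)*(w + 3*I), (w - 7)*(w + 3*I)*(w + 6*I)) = w^2 + w*(-7 + 3*I) - 21*I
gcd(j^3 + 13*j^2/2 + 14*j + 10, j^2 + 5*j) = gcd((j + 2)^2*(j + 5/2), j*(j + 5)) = 1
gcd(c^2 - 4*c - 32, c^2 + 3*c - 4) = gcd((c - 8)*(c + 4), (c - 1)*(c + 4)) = c + 4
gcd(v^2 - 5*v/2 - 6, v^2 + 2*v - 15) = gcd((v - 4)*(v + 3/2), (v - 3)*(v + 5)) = 1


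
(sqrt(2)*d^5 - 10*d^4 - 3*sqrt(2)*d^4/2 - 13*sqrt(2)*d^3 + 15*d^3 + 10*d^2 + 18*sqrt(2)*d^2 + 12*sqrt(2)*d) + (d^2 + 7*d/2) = sqrt(2)*d^5 - 10*d^4 - 3*sqrt(2)*d^4/2 - 13*sqrt(2)*d^3 + 15*d^3 + 11*d^2 + 18*sqrt(2)*d^2 + 7*d/2 + 12*sqrt(2)*d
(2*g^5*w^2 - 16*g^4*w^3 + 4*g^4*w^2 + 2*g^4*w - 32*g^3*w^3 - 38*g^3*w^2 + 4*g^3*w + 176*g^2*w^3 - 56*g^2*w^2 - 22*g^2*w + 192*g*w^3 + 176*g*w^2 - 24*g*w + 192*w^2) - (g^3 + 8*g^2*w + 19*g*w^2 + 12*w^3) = 2*g^5*w^2 - 16*g^4*w^3 + 4*g^4*w^2 + 2*g^4*w - 32*g^3*w^3 - 38*g^3*w^2 + 4*g^3*w - g^3 + 176*g^2*w^3 - 56*g^2*w^2 - 30*g^2*w + 192*g*w^3 + 157*g*w^2 - 24*g*w - 12*w^3 + 192*w^2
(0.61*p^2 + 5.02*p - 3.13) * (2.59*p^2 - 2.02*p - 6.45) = 1.5799*p^4 + 11.7696*p^3 - 22.1816*p^2 - 26.0564*p + 20.1885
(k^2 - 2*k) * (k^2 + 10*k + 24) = k^4 + 8*k^3 + 4*k^2 - 48*k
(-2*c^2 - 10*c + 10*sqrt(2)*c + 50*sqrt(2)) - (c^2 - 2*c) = -3*c^2 - 8*c + 10*sqrt(2)*c + 50*sqrt(2)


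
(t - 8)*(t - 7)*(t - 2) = t^3 - 17*t^2 + 86*t - 112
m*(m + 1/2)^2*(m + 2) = m^4 + 3*m^3 + 9*m^2/4 + m/2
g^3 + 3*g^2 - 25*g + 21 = (g - 3)*(g - 1)*(g + 7)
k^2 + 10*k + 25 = (k + 5)^2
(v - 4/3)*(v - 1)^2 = v^3 - 10*v^2/3 + 11*v/3 - 4/3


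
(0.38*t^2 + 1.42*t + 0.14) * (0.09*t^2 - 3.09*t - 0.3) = 0.0342*t^4 - 1.0464*t^3 - 4.4892*t^2 - 0.8586*t - 0.042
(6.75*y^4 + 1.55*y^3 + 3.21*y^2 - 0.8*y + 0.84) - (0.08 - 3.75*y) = 6.75*y^4 + 1.55*y^3 + 3.21*y^2 + 2.95*y + 0.76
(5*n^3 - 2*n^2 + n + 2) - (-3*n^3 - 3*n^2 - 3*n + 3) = 8*n^3 + n^2 + 4*n - 1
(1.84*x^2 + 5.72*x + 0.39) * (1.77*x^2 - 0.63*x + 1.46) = 3.2568*x^4 + 8.9652*x^3 - 0.2269*x^2 + 8.1055*x + 0.5694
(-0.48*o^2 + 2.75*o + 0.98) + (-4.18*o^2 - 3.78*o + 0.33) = -4.66*o^2 - 1.03*o + 1.31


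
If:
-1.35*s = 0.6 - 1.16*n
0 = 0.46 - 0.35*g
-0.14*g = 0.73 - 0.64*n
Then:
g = 1.31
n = 1.43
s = 0.78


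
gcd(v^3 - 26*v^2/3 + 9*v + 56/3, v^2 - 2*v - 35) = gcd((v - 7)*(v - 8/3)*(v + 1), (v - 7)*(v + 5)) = v - 7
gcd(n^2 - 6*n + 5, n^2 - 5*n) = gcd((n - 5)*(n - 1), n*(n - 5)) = n - 5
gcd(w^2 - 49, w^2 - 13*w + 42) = w - 7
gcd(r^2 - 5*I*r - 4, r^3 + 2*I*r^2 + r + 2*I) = r - I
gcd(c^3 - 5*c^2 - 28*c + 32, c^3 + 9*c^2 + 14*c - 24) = c^2 + 3*c - 4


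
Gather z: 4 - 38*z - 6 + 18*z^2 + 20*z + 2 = 18*z^2 - 18*z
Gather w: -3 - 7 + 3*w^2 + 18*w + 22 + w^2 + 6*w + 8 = 4*w^2 + 24*w + 20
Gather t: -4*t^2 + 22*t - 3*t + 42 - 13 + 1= -4*t^2 + 19*t + 30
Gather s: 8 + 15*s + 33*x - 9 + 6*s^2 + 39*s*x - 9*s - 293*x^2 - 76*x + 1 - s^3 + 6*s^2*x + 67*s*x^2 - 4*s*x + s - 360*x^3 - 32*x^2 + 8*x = -s^3 + s^2*(6*x + 6) + s*(67*x^2 + 35*x + 7) - 360*x^3 - 325*x^2 - 35*x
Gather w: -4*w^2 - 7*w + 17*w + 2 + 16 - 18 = -4*w^2 + 10*w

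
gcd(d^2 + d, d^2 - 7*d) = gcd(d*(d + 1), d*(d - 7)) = d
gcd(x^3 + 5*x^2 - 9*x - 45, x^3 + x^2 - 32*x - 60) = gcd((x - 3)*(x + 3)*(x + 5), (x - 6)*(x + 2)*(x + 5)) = x + 5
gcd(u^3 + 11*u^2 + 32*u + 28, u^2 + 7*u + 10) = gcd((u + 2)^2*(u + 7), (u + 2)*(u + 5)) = u + 2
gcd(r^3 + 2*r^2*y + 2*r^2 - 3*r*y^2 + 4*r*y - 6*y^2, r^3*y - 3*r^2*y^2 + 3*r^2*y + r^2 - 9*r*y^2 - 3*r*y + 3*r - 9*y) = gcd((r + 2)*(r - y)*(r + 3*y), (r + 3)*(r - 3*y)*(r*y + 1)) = 1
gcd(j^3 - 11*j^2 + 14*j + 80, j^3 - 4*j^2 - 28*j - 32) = j^2 - 6*j - 16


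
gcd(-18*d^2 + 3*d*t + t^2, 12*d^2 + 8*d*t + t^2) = 6*d + t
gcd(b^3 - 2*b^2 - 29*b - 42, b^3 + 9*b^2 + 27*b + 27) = b + 3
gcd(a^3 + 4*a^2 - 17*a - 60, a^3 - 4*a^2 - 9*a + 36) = a^2 - a - 12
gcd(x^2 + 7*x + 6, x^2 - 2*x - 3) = x + 1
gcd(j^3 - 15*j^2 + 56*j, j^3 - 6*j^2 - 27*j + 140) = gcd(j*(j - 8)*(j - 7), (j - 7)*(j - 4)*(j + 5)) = j - 7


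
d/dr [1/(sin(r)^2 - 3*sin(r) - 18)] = (3 - 2*sin(r))*cos(r)/((sin(r) - 6)^2*(sin(r) + 3)^2)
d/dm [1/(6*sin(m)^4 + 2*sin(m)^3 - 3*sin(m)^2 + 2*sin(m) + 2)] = 2*(-12*sin(m)^3 - 3*sin(m)^2 + 3*sin(m) - 1)*cos(m)/(6*sin(m)^4 + 2*sin(m)^3 - 3*sin(m)^2 + 2*sin(m) + 2)^2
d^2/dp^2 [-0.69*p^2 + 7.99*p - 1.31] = -1.38000000000000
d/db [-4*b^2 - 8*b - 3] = -8*b - 8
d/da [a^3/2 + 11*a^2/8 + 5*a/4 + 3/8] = 3*a^2/2 + 11*a/4 + 5/4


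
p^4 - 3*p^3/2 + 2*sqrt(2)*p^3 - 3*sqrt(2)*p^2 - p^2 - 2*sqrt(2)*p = p*(p - 2)*(p + 1/2)*(p + 2*sqrt(2))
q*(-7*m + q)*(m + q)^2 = -7*m^3*q - 13*m^2*q^2 - 5*m*q^3 + q^4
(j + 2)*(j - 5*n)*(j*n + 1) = j^3*n - 5*j^2*n^2 + 2*j^2*n + j^2 - 10*j*n^2 - 5*j*n + 2*j - 10*n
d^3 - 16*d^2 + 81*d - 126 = (d - 7)*(d - 6)*(d - 3)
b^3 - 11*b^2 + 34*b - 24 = (b - 6)*(b - 4)*(b - 1)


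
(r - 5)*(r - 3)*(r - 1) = r^3 - 9*r^2 + 23*r - 15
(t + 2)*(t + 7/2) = t^2 + 11*t/2 + 7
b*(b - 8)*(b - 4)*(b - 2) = b^4 - 14*b^3 + 56*b^2 - 64*b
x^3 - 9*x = x*(x - 3)*(x + 3)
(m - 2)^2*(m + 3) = m^3 - m^2 - 8*m + 12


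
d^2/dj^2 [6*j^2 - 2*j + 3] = 12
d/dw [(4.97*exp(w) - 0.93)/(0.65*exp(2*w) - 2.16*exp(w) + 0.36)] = (-3.2305*exp(2*w) + 1.209*exp(w) - 0.2196)*exp(w)/(0.4225*exp(4*w) - 2.808*exp(3*w) + 5.1336*exp(2*w) - 1.5552*exp(w) + 0.1296)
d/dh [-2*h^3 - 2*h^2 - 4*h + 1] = -6*h^2 - 4*h - 4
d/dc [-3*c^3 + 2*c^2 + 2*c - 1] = -9*c^2 + 4*c + 2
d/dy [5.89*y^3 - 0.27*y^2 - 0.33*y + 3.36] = 17.67*y^2 - 0.54*y - 0.33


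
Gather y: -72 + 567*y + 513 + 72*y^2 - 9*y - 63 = 72*y^2 + 558*y + 378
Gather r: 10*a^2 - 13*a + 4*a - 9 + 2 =10*a^2 - 9*a - 7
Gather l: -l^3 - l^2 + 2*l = -l^3 - l^2 + 2*l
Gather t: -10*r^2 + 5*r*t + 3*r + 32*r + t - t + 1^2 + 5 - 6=-10*r^2 + 5*r*t + 35*r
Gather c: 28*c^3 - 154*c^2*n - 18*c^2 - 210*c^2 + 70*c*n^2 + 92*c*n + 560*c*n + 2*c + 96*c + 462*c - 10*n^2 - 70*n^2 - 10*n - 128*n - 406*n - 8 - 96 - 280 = 28*c^3 + c^2*(-154*n - 228) + c*(70*n^2 + 652*n + 560) - 80*n^2 - 544*n - 384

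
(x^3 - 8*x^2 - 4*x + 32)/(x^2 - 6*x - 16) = x - 2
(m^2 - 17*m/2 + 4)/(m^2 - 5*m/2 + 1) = (m - 8)/(m - 2)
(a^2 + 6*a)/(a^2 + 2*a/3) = 3*(a + 6)/(3*a + 2)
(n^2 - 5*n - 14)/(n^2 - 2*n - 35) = (n + 2)/(n + 5)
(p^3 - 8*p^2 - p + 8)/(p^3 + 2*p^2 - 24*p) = (p^3 - 8*p^2 - p + 8)/(p*(p^2 + 2*p - 24))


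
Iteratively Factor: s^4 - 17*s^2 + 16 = (s - 4)*(s^3 + 4*s^2 - s - 4) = (s - 4)*(s + 1)*(s^2 + 3*s - 4) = (s - 4)*(s - 1)*(s + 1)*(s + 4)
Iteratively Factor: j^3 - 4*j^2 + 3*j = (j)*(j^2 - 4*j + 3) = j*(j - 1)*(j - 3)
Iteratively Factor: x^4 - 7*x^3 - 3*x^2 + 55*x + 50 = (x - 5)*(x^3 - 2*x^2 - 13*x - 10) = (x - 5)^2*(x^2 + 3*x + 2) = (x - 5)^2*(x + 1)*(x + 2)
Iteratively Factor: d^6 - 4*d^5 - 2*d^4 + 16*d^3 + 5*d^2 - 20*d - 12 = (d - 2)*(d^5 - 2*d^4 - 6*d^3 + 4*d^2 + 13*d + 6) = (d - 2)*(d + 1)*(d^4 - 3*d^3 - 3*d^2 + 7*d + 6) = (d - 2)^2*(d + 1)*(d^3 - d^2 - 5*d - 3) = (d - 3)*(d - 2)^2*(d + 1)*(d^2 + 2*d + 1) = (d - 3)*(d - 2)^2*(d + 1)^2*(d + 1)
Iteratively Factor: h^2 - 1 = (h + 1)*(h - 1)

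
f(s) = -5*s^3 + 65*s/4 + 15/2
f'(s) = 65/4 - 15*s^2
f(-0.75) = -2.58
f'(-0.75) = 7.81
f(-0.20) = 4.29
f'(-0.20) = 15.65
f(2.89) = -66.23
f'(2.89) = -109.03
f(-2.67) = 59.28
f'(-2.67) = -90.68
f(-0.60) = -1.17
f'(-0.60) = 10.85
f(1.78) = 8.23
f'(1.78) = -31.28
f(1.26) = 17.97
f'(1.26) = -7.56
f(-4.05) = 273.84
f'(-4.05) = -229.79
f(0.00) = 7.50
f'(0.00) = 16.25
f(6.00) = -975.00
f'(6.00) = -523.75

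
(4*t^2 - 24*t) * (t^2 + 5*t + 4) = 4*t^4 - 4*t^3 - 104*t^2 - 96*t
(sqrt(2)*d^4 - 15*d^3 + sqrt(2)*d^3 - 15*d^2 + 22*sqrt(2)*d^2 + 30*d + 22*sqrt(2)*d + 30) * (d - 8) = sqrt(2)*d^5 - 15*d^4 - 7*sqrt(2)*d^4 + 14*sqrt(2)*d^3 + 105*d^3 - 154*sqrt(2)*d^2 + 150*d^2 - 176*sqrt(2)*d - 210*d - 240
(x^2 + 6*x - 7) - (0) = x^2 + 6*x - 7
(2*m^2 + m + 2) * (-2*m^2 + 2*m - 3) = -4*m^4 + 2*m^3 - 8*m^2 + m - 6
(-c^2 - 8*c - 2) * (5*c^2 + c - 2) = -5*c^4 - 41*c^3 - 16*c^2 + 14*c + 4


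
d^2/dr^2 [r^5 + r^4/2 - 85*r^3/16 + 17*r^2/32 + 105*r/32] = 20*r^3 + 6*r^2 - 255*r/8 + 17/16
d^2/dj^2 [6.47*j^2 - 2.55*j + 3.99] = 12.9400000000000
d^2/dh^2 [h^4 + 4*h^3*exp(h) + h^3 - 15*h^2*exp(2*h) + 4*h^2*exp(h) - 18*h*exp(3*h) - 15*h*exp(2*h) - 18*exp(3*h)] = 4*h^3*exp(h) - 60*h^2*exp(2*h) + 28*h^2*exp(h) + 12*h^2 - 162*h*exp(3*h) - 180*h*exp(2*h) + 40*h*exp(h) + 6*h - 270*exp(3*h) - 90*exp(2*h) + 8*exp(h)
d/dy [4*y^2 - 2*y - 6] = 8*y - 2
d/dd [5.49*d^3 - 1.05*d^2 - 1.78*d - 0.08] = 16.47*d^2 - 2.1*d - 1.78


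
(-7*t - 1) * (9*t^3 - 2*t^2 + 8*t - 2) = -63*t^4 + 5*t^3 - 54*t^2 + 6*t + 2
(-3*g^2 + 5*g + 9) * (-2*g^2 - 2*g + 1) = 6*g^4 - 4*g^3 - 31*g^2 - 13*g + 9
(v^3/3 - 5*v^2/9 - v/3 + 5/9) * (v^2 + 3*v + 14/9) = v^5/3 + 4*v^4/9 - 40*v^3/27 - 106*v^2/81 + 31*v/27 + 70/81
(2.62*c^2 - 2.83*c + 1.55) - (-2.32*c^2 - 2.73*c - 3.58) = 4.94*c^2 - 0.1*c + 5.13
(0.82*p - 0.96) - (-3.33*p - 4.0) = 4.15*p + 3.04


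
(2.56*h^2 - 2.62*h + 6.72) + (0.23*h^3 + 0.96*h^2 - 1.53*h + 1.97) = 0.23*h^3 + 3.52*h^2 - 4.15*h + 8.69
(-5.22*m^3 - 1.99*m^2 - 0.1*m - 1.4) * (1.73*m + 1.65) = -9.0306*m^4 - 12.0557*m^3 - 3.4565*m^2 - 2.587*m - 2.31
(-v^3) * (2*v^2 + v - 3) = -2*v^5 - v^4 + 3*v^3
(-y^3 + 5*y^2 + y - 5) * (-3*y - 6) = 3*y^4 - 9*y^3 - 33*y^2 + 9*y + 30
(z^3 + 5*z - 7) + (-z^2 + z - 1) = z^3 - z^2 + 6*z - 8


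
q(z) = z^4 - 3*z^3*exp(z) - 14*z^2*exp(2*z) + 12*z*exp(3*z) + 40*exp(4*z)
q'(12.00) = 112269688664663486857863.61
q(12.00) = 28067564412330397628864.41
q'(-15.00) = -13500.00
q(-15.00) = 50625.00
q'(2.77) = 10755303.66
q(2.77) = 2701216.76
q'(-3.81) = -220.59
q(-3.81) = 214.29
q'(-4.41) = -342.13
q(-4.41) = 381.32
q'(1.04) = 10862.99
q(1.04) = 2715.90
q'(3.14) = 46932554.86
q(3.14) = 11786175.39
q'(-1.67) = -21.95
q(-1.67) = 8.94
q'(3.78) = 601201784.38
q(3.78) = 150857019.76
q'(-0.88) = -0.93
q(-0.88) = 0.01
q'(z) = -3*z^3*exp(z) + 4*z^3 - 28*z^2*exp(2*z) - 9*z^2*exp(z) + 36*z*exp(3*z) - 28*z*exp(2*z) + 160*exp(4*z) + 12*exp(3*z)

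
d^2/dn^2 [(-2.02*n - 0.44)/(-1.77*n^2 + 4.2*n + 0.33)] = ((15.4104 - 21.4524*n)*(-1.77*n^2 + 4.2*n + 0.33) - (2.02*n + 0.44)*(3.54*n - 4.2)*(7.08*n - 8.4))/(-1.77*n^2 + 4.2*n + 0.33)^3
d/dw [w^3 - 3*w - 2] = 3*w^2 - 3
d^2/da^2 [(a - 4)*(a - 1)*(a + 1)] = 6*a - 8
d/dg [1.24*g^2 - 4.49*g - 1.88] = 2.48*g - 4.49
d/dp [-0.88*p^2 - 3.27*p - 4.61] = -1.76*p - 3.27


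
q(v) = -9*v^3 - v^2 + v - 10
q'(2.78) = -213.23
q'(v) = -27*v^2 - 2*v + 1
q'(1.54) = -66.11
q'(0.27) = -1.51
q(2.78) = -208.31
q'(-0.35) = -1.61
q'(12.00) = -3911.00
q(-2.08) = 64.58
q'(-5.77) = -886.37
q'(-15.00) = -6044.00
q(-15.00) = 30125.00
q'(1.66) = -76.72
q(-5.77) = 1679.84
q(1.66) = -52.26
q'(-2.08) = -111.65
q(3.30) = -341.02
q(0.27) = -9.98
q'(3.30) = -299.63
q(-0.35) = -10.09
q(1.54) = -43.70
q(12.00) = -15694.00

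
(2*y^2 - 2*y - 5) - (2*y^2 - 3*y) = y - 5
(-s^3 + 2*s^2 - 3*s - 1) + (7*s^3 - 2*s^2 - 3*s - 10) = 6*s^3 - 6*s - 11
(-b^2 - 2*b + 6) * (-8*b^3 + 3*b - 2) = 8*b^5 + 16*b^4 - 51*b^3 - 4*b^2 + 22*b - 12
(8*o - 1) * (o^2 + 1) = 8*o^3 - o^2 + 8*o - 1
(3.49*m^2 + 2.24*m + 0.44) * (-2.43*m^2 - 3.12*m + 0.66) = -8.4807*m^4 - 16.332*m^3 - 5.7546*m^2 + 0.1056*m + 0.2904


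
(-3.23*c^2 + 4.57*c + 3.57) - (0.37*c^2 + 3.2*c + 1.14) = -3.6*c^2 + 1.37*c + 2.43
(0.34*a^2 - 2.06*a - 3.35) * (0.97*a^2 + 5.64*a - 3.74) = 0.3298*a^4 - 0.0806*a^3 - 16.1395*a^2 - 11.1896*a + 12.529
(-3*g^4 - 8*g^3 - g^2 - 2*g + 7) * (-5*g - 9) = 15*g^5 + 67*g^4 + 77*g^3 + 19*g^2 - 17*g - 63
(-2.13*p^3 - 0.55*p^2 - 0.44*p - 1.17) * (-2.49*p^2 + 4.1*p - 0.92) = 5.3037*p^5 - 7.3635*p^4 + 0.8002*p^3 + 1.6153*p^2 - 4.3922*p + 1.0764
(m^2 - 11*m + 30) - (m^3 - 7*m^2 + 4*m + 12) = -m^3 + 8*m^2 - 15*m + 18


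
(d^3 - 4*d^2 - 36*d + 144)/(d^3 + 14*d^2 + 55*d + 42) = (d^2 - 10*d + 24)/(d^2 + 8*d + 7)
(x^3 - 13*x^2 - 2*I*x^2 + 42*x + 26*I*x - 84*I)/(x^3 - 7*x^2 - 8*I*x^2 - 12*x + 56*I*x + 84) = (x - 6)/(x - 6*I)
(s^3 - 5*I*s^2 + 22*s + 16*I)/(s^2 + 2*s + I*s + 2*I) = (s^2 - 6*I*s + 16)/(s + 2)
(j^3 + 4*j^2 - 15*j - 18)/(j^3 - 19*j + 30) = (j^2 + 7*j + 6)/(j^2 + 3*j - 10)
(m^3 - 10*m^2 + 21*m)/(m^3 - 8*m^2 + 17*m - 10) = m*(m^2 - 10*m + 21)/(m^3 - 8*m^2 + 17*m - 10)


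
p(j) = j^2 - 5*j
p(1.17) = -4.48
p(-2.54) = 19.15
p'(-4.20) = -13.40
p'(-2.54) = -10.08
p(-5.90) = 64.31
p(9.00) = 36.00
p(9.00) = 36.00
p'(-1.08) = -7.16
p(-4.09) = 37.18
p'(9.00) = 13.00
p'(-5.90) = -16.80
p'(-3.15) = -11.30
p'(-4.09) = -13.18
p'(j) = 2*j - 5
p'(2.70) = 0.40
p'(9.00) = 13.00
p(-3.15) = 25.67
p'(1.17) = -2.66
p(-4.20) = 38.64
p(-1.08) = 6.57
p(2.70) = -6.21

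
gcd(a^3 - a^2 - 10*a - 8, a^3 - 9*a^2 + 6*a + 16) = a + 1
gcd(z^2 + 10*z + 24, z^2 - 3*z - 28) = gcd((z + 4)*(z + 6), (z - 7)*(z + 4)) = z + 4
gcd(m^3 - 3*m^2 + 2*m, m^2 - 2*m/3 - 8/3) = m - 2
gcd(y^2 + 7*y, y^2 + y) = y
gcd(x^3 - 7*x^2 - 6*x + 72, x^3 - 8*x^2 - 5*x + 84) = x^2 - x - 12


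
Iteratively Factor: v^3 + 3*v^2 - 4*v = (v + 4)*(v^2 - v) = v*(v + 4)*(v - 1)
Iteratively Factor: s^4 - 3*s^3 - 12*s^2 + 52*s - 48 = (s - 2)*(s^3 - s^2 - 14*s + 24) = (s - 3)*(s - 2)*(s^2 + 2*s - 8) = (s - 3)*(s - 2)*(s + 4)*(s - 2)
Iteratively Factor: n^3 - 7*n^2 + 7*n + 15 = (n - 5)*(n^2 - 2*n - 3) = (n - 5)*(n - 3)*(n + 1)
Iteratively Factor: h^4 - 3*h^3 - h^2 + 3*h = (h - 3)*(h^3 - h) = h*(h - 3)*(h^2 - 1) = h*(h - 3)*(h + 1)*(h - 1)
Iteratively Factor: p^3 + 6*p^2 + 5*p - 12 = (p + 3)*(p^2 + 3*p - 4) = (p + 3)*(p + 4)*(p - 1)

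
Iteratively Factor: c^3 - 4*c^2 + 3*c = (c)*(c^2 - 4*c + 3) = c*(c - 3)*(c - 1)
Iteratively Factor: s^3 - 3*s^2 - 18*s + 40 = (s + 4)*(s^2 - 7*s + 10) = (s - 2)*(s + 4)*(s - 5)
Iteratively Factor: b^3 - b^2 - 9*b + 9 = (b - 3)*(b^2 + 2*b - 3) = (b - 3)*(b + 3)*(b - 1)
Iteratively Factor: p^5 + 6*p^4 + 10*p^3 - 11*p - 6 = (p + 1)*(p^4 + 5*p^3 + 5*p^2 - 5*p - 6) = (p - 1)*(p + 1)*(p^3 + 6*p^2 + 11*p + 6) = (p - 1)*(p + 1)^2*(p^2 + 5*p + 6) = (p - 1)*(p + 1)^2*(p + 2)*(p + 3)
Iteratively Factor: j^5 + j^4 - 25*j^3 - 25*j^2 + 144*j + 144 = (j + 3)*(j^4 - 2*j^3 - 19*j^2 + 32*j + 48) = (j + 3)*(j + 4)*(j^3 - 6*j^2 + 5*j + 12) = (j - 3)*(j + 3)*(j + 4)*(j^2 - 3*j - 4) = (j - 4)*(j - 3)*(j + 3)*(j + 4)*(j + 1)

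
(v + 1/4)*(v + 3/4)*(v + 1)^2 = v^4 + 3*v^3 + 51*v^2/16 + 11*v/8 + 3/16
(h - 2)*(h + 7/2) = h^2 + 3*h/2 - 7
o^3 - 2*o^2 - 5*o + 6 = (o - 3)*(o - 1)*(o + 2)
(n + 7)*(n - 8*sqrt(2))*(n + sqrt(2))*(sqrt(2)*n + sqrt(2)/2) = sqrt(2)*n^4 - 14*n^3 + 15*sqrt(2)*n^3/2 - 105*n^2 - 25*sqrt(2)*n^2/2 - 120*sqrt(2)*n - 49*n - 56*sqrt(2)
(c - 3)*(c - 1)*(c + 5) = c^3 + c^2 - 17*c + 15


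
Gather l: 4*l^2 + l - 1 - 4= 4*l^2 + l - 5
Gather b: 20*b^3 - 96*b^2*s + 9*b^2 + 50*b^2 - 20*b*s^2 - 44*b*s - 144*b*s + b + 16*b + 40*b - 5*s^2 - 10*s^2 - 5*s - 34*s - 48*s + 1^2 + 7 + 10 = 20*b^3 + b^2*(59 - 96*s) + b*(-20*s^2 - 188*s + 57) - 15*s^2 - 87*s + 18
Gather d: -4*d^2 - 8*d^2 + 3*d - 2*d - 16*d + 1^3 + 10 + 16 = -12*d^2 - 15*d + 27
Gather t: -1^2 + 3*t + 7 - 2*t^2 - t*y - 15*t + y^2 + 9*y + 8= -2*t^2 + t*(-y - 12) + y^2 + 9*y + 14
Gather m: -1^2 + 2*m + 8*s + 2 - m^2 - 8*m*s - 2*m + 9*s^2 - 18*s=-m^2 - 8*m*s + 9*s^2 - 10*s + 1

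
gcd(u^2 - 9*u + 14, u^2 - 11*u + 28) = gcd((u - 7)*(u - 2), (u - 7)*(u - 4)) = u - 7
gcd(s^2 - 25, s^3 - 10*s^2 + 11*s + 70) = s - 5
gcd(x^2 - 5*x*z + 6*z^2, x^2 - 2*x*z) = x - 2*z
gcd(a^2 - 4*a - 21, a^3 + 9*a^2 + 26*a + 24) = a + 3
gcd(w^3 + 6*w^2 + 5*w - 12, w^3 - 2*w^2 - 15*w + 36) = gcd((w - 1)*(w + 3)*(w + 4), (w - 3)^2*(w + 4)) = w + 4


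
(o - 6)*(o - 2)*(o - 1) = o^3 - 9*o^2 + 20*o - 12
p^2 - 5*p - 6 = (p - 6)*(p + 1)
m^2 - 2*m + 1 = (m - 1)^2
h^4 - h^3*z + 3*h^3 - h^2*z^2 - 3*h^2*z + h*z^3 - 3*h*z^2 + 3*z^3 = (h + 3)*(h - z)^2*(h + z)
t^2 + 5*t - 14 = (t - 2)*(t + 7)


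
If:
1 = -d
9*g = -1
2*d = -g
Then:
No Solution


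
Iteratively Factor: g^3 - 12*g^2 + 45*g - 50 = (g - 5)*(g^2 - 7*g + 10) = (g - 5)*(g - 2)*(g - 5)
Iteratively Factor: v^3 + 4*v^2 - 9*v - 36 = (v + 4)*(v^2 - 9) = (v - 3)*(v + 4)*(v + 3)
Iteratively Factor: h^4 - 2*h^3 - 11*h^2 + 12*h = (h)*(h^3 - 2*h^2 - 11*h + 12) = h*(h + 3)*(h^2 - 5*h + 4) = h*(h - 4)*(h + 3)*(h - 1)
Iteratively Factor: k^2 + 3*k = (k)*(k + 3)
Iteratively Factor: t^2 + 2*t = (t)*(t + 2)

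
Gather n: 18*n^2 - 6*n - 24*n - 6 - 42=18*n^2 - 30*n - 48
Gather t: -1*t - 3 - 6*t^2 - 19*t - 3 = -6*t^2 - 20*t - 6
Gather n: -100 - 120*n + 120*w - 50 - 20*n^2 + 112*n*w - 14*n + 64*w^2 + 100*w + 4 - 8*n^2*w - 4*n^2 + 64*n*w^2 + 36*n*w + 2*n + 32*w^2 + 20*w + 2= n^2*(-8*w - 24) + n*(64*w^2 + 148*w - 132) + 96*w^2 + 240*w - 144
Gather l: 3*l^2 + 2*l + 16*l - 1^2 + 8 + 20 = 3*l^2 + 18*l + 27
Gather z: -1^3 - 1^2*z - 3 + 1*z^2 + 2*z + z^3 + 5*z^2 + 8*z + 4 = z^3 + 6*z^2 + 9*z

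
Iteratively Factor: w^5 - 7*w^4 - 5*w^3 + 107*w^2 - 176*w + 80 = (w - 5)*(w^4 - 2*w^3 - 15*w^2 + 32*w - 16) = (w - 5)*(w + 4)*(w^3 - 6*w^2 + 9*w - 4) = (w - 5)*(w - 1)*(w + 4)*(w^2 - 5*w + 4) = (w - 5)*(w - 1)^2*(w + 4)*(w - 4)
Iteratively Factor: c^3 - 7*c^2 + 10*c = (c)*(c^2 - 7*c + 10) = c*(c - 5)*(c - 2)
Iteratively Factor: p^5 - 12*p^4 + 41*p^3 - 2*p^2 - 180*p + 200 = (p - 5)*(p^4 - 7*p^3 + 6*p^2 + 28*p - 40) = (p - 5)*(p - 2)*(p^3 - 5*p^2 - 4*p + 20) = (p - 5)*(p - 2)*(p + 2)*(p^2 - 7*p + 10) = (p - 5)^2*(p - 2)*(p + 2)*(p - 2)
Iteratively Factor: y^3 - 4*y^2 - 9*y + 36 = (y + 3)*(y^2 - 7*y + 12) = (y - 3)*(y + 3)*(y - 4)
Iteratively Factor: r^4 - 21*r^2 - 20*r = (r + 1)*(r^3 - r^2 - 20*r) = (r + 1)*(r + 4)*(r^2 - 5*r) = r*(r + 1)*(r + 4)*(r - 5)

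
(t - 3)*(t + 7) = t^2 + 4*t - 21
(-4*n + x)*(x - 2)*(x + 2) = -4*n*x^2 + 16*n + x^3 - 4*x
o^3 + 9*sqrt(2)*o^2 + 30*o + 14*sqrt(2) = (o + sqrt(2))^2*(o + 7*sqrt(2))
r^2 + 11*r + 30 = (r + 5)*(r + 6)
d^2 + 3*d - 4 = (d - 1)*(d + 4)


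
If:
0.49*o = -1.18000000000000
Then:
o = -2.41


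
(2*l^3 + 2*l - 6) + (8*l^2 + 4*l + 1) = 2*l^3 + 8*l^2 + 6*l - 5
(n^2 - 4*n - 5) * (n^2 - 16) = n^4 - 4*n^3 - 21*n^2 + 64*n + 80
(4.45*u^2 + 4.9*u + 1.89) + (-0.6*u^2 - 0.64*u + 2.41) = 3.85*u^2 + 4.26*u + 4.3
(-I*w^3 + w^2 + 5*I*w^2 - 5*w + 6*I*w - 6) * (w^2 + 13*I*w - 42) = -I*w^5 + 14*w^4 + 5*I*w^4 - 70*w^3 + 61*I*w^3 - 126*w^2 - 275*I*w^2 + 210*w - 330*I*w + 252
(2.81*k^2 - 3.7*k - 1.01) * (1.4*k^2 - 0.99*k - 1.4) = 3.934*k^4 - 7.9619*k^3 - 1.685*k^2 + 6.1799*k + 1.414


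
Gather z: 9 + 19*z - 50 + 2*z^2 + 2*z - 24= 2*z^2 + 21*z - 65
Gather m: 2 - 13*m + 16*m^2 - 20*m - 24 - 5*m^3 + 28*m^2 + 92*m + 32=-5*m^3 + 44*m^2 + 59*m + 10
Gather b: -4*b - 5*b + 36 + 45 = 81 - 9*b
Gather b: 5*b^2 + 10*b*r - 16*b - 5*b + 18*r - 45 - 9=5*b^2 + b*(10*r - 21) + 18*r - 54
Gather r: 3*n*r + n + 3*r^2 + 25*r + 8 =n + 3*r^2 + r*(3*n + 25) + 8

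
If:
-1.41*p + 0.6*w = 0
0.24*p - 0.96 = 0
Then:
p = 4.00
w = 9.40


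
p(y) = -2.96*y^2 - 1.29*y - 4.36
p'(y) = -5.92*y - 1.29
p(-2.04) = -14.05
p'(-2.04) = 10.79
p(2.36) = -23.89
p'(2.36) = -15.26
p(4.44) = -68.44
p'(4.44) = -27.57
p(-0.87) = -5.48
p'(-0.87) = 3.86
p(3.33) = -41.48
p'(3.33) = -21.00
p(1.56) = -13.58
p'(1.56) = -10.53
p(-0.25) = -4.22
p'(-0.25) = 0.19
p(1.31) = -11.13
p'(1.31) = -9.05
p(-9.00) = -232.51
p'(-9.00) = 51.99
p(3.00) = -34.87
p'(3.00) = -19.05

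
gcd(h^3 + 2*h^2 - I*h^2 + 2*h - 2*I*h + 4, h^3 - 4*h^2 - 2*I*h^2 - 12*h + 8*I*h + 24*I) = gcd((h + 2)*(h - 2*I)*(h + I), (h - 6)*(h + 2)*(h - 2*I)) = h^2 + h*(2 - 2*I) - 4*I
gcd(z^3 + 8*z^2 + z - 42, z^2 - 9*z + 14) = z - 2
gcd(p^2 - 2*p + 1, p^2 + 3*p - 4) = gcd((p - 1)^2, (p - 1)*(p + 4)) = p - 1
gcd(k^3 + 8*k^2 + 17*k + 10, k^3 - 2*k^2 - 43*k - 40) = k^2 + 6*k + 5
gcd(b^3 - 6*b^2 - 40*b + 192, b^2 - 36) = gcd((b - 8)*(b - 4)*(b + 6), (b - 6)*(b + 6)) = b + 6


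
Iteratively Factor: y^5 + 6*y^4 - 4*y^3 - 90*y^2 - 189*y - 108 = (y + 3)*(y^4 + 3*y^3 - 13*y^2 - 51*y - 36) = (y + 3)^2*(y^3 - 13*y - 12) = (y + 3)^3*(y^2 - 3*y - 4) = (y + 1)*(y + 3)^3*(y - 4)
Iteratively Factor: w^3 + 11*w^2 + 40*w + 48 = (w + 4)*(w^2 + 7*w + 12) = (w + 4)^2*(w + 3)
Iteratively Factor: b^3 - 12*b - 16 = (b - 4)*(b^2 + 4*b + 4) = (b - 4)*(b + 2)*(b + 2)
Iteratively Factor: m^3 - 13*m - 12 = (m - 4)*(m^2 + 4*m + 3) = (m - 4)*(m + 3)*(m + 1)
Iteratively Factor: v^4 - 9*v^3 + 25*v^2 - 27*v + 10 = (v - 2)*(v^3 - 7*v^2 + 11*v - 5) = (v - 2)*(v - 1)*(v^2 - 6*v + 5) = (v - 2)*(v - 1)^2*(v - 5)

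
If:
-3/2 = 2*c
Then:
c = -3/4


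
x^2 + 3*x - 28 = (x - 4)*(x + 7)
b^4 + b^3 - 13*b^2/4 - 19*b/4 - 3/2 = (b - 2)*(b + 1/2)*(b + 1)*(b + 3/2)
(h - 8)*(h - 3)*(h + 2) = h^3 - 9*h^2 + 2*h + 48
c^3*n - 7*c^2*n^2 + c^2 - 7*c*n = c*(c - 7*n)*(c*n + 1)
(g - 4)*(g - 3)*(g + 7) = g^3 - 37*g + 84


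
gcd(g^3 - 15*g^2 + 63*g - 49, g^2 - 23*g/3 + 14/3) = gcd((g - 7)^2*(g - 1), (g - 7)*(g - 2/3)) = g - 7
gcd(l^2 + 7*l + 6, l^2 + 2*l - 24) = l + 6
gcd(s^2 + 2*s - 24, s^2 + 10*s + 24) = s + 6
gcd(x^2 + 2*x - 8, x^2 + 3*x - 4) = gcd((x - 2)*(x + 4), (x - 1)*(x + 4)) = x + 4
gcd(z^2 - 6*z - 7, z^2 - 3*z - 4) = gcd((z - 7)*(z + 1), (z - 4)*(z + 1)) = z + 1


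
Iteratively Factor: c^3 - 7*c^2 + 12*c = (c - 4)*(c^2 - 3*c) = c*(c - 4)*(c - 3)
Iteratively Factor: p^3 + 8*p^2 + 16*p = (p + 4)*(p^2 + 4*p) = p*(p + 4)*(p + 4)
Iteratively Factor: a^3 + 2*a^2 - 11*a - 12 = (a - 3)*(a^2 + 5*a + 4) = (a - 3)*(a + 1)*(a + 4)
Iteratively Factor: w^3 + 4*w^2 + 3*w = (w + 1)*(w^2 + 3*w) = (w + 1)*(w + 3)*(w)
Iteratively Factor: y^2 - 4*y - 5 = (y - 5)*(y + 1)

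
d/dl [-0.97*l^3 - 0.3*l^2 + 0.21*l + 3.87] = -2.91*l^2 - 0.6*l + 0.21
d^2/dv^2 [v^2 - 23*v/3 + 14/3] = 2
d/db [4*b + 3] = 4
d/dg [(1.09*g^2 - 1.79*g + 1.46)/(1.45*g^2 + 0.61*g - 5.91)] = (3.2604*g^2 - 17.1178*g + 9.6883)/(2.1025*g^4 + 1.769*g^3 - 16.7669*g^2 - 7.2102*g + 34.9281)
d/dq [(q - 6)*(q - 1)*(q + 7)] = 3*q^2 - 43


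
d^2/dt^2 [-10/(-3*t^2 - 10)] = 60*(9*t^2 - 10)/(3*t^2 + 10)^3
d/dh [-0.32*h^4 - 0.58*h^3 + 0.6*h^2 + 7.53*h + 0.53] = -1.28*h^3 - 1.74*h^2 + 1.2*h + 7.53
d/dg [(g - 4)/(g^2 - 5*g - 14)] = (g^2 - 5*g - (g - 4)*(2*g - 5) - 14)/(-g^2 + 5*g + 14)^2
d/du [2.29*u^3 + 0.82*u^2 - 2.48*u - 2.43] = 6.87*u^2 + 1.64*u - 2.48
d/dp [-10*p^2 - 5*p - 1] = -20*p - 5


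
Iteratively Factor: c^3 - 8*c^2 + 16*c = (c - 4)*(c^2 - 4*c) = c*(c - 4)*(c - 4)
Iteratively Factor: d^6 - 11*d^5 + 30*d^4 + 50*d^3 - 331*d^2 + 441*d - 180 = (d - 3)*(d^5 - 8*d^4 + 6*d^3 + 68*d^2 - 127*d + 60) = (d - 3)*(d - 1)*(d^4 - 7*d^3 - d^2 + 67*d - 60) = (d - 5)*(d - 3)*(d - 1)*(d^3 - 2*d^2 - 11*d + 12) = (d - 5)*(d - 4)*(d - 3)*(d - 1)*(d^2 + 2*d - 3) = (d - 5)*(d - 4)*(d - 3)*(d - 1)*(d + 3)*(d - 1)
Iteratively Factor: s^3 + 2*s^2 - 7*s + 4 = (s - 1)*(s^2 + 3*s - 4) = (s - 1)*(s + 4)*(s - 1)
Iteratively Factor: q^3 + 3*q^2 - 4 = (q + 2)*(q^2 + q - 2) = (q - 1)*(q + 2)*(q + 2)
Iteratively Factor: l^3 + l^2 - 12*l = (l + 4)*(l^2 - 3*l) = (l - 3)*(l + 4)*(l)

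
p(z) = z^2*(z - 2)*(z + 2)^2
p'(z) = z^2*(z - 2)*(2*z + 4) + z^2*(z + 2)^2 + 2*z*(z - 2)*(z + 2)^2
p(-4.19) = -521.20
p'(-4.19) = 808.97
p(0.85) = -6.75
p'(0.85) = -14.75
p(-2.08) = -0.11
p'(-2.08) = 2.96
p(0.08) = -0.05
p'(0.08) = -1.35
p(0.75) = -5.32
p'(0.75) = -13.79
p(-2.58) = -10.26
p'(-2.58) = 45.55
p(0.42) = -1.63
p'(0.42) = -8.09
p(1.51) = -13.76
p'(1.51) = 2.02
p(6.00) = 9216.00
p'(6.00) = 7680.00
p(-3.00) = -45.00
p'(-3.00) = 129.00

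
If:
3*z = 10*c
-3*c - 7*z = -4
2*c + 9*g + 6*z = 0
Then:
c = 12/79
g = -88/237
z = 40/79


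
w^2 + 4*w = w*(w + 4)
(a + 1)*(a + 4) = a^2 + 5*a + 4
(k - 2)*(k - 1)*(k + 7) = k^3 + 4*k^2 - 19*k + 14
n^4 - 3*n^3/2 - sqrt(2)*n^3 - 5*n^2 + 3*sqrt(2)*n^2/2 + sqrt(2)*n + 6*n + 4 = (n - 2)*(n + 1/2)*(n - 2*sqrt(2))*(n + sqrt(2))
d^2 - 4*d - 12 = (d - 6)*(d + 2)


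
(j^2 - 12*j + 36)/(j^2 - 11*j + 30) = (j - 6)/(j - 5)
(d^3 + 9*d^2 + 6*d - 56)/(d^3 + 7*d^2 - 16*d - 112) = (d - 2)/(d - 4)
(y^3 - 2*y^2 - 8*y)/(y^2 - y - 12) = y*(y + 2)/(y + 3)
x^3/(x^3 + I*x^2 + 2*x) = x^2/(x^2 + I*x + 2)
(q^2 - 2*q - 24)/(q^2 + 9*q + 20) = (q - 6)/(q + 5)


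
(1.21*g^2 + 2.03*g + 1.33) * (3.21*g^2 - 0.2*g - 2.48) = 3.8841*g^4 + 6.2743*g^3 + 0.8625*g^2 - 5.3004*g - 3.2984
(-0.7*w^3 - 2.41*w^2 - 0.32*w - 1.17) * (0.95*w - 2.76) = -0.665*w^4 - 0.3575*w^3 + 6.3476*w^2 - 0.2283*w + 3.2292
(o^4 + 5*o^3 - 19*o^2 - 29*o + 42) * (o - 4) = o^5 + o^4 - 39*o^3 + 47*o^2 + 158*o - 168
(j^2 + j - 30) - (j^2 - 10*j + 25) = 11*j - 55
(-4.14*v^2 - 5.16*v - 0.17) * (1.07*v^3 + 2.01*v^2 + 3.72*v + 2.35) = -4.4298*v^5 - 13.8426*v^4 - 25.9543*v^3 - 29.2659*v^2 - 12.7584*v - 0.3995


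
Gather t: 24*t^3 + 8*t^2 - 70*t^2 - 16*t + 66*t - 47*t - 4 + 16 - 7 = 24*t^3 - 62*t^2 + 3*t + 5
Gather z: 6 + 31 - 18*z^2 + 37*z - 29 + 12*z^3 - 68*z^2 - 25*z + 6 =12*z^3 - 86*z^2 + 12*z + 14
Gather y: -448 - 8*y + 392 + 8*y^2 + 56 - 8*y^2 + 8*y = 0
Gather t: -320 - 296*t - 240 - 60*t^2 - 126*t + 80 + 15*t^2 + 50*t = -45*t^2 - 372*t - 480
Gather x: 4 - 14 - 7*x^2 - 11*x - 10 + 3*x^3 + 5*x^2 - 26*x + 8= 3*x^3 - 2*x^2 - 37*x - 12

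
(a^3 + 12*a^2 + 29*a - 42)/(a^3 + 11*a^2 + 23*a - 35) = (a + 6)/(a + 5)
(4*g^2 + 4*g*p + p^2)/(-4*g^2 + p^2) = (2*g + p)/(-2*g + p)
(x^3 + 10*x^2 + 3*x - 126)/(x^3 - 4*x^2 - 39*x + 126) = (x + 7)/(x - 7)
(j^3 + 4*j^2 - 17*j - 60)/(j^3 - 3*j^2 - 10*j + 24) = (j + 5)/(j - 2)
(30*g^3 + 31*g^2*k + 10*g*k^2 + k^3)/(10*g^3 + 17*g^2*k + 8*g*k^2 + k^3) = (3*g + k)/(g + k)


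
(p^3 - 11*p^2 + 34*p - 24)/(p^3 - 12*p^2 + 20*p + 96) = (p^2 - 5*p + 4)/(p^2 - 6*p - 16)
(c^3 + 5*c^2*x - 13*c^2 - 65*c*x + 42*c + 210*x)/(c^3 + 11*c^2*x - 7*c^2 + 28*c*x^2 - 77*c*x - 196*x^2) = (c^2 + 5*c*x - 6*c - 30*x)/(c^2 + 11*c*x + 28*x^2)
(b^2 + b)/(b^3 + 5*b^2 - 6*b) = (b + 1)/(b^2 + 5*b - 6)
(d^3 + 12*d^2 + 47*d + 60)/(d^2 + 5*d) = d + 7 + 12/d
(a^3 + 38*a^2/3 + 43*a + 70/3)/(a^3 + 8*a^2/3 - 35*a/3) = (3*a^2 + 23*a + 14)/(a*(3*a - 7))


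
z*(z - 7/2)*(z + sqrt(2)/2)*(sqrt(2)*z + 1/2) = sqrt(2)*z^4 - 7*sqrt(2)*z^3/2 + 3*z^3/2 - 21*z^2/4 + sqrt(2)*z^2/4 - 7*sqrt(2)*z/8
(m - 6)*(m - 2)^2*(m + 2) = m^4 - 8*m^3 + 8*m^2 + 32*m - 48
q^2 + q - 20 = (q - 4)*(q + 5)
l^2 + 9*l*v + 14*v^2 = (l + 2*v)*(l + 7*v)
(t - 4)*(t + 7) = t^2 + 3*t - 28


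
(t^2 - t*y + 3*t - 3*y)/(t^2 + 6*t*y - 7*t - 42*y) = (t^2 - t*y + 3*t - 3*y)/(t^2 + 6*t*y - 7*t - 42*y)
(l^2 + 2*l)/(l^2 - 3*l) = (l + 2)/(l - 3)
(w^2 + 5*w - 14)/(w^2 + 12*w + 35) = (w - 2)/(w + 5)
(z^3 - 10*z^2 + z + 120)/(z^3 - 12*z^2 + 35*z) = (z^2 - 5*z - 24)/(z*(z - 7))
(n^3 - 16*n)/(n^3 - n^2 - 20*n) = (n - 4)/(n - 5)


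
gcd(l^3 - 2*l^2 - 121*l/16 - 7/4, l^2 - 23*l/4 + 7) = l - 4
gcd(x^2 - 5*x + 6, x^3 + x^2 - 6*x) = x - 2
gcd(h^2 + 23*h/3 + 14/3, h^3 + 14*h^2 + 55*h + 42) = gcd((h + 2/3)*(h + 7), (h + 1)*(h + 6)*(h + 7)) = h + 7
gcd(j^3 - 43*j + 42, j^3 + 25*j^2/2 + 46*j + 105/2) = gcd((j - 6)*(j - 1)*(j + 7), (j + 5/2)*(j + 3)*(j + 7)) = j + 7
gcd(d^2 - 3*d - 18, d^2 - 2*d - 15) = d + 3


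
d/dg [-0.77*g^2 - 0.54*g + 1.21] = -1.54*g - 0.54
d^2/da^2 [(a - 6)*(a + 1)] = 2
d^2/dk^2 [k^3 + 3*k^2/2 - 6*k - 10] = 6*k + 3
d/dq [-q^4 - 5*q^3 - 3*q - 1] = -4*q^3 - 15*q^2 - 3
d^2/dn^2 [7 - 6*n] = 0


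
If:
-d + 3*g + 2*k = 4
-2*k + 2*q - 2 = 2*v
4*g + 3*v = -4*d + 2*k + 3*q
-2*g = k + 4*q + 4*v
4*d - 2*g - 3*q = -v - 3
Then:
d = 113/274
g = 295/274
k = 81/137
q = 62/137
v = -156/137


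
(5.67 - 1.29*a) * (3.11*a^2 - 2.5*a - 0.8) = -4.0119*a^3 + 20.8587*a^2 - 13.143*a - 4.536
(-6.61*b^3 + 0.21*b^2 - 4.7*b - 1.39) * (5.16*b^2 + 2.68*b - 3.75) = -34.1076*b^5 - 16.6312*b^4 + 1.0983*b^3 - 20.5559*b^2 + 13.8998*b + 5.2125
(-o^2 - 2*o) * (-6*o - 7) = 6*o^3 + 19*o^2 + 14*o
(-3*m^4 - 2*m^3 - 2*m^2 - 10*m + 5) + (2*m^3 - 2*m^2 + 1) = -3*m^4 - 4*m^2 - 10*m + 6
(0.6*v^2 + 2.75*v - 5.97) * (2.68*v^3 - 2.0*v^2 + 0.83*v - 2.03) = 1.608*v^5 + 6.17*v^4 - 21.0016*v^3 + 13.0045*v^2 - 10.5376*v + 12.1191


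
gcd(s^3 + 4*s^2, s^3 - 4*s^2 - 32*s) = s^2 + 4*s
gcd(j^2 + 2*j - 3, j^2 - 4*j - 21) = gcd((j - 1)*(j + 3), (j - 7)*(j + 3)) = j + 3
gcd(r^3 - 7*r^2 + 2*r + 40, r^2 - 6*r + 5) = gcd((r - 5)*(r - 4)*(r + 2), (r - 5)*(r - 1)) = r - 5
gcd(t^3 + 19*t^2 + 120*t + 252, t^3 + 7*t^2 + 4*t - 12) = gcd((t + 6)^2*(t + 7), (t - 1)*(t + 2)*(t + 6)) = t + 6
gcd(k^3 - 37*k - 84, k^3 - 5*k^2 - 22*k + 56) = k^2 - 3*k - 28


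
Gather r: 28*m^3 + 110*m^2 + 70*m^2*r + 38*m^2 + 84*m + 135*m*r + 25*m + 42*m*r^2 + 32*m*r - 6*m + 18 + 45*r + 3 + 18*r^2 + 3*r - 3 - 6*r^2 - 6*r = 28*m^3 + 148*m^2 + 103*m + r^2*(42*m + 12) + r*(70*m^2 + 167*m + 42) + 18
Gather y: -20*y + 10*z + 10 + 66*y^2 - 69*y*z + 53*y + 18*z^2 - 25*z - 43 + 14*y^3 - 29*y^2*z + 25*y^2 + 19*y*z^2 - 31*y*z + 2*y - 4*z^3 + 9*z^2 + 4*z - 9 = 14*y^3 + y^2*(91 - 29*z) + y*(19*z^2 - 100*z + 35) - 4*z^3 + 27*z^2 - 11*z - 42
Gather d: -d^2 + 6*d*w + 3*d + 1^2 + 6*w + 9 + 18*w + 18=-d^2 + d*(6*w + 3) + 24*w + 28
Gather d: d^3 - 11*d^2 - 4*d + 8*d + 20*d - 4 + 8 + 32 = d^3 - 11*d^2 + 24*d + 36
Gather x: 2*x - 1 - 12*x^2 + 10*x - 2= -12*x^2 + 12*x - 3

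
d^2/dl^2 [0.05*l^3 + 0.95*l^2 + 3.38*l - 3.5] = 0.3*l + 1.9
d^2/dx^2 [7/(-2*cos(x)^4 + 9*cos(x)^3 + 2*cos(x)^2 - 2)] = 7*(-(1 - cos(4*x))*(27*cos(x) - 4*cos(2*x))^2 + (2*cos(x)^4 - 9*cos(x)^3 - 2*cos(x)^2 + 2)*(-32*(1 - cos(2*x))^2 + 27*cos(x) - 64*cos(2*x) + 81*cos(3*x) + 48))/(4*(2*cos(x)^4 - 9*cos(x)^3 - 2*cos(x)^2 + 2)^3)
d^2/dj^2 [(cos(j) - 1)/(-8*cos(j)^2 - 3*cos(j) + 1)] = (144*(1 - cos(2*j))^2*cos(j) - 70*(1 - cos(2*j))^2 - 52*cos(j) - 107*cos(2*j) + 90*cos(3*j) - 32*cos(5*j) + 201)/(3*cos(j) + 4*cos(2*j) + 3)^3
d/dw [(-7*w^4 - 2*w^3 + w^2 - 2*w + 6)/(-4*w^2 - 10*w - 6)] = (28*w^5 + 109*w^4 + 104*w^3 + 9*w^2 + 18*w + 36)/(2*(4*w^4 + 20*w^3 + 37*w^2 + 30*w + 9))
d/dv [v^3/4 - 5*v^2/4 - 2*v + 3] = 3*v^2/4 - 5*v/2 - 2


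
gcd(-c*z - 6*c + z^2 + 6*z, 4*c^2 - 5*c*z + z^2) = -c + z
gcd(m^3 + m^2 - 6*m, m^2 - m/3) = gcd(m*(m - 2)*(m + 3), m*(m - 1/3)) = m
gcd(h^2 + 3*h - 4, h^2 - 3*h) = 1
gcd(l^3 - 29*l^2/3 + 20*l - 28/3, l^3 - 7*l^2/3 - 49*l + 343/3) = l - 7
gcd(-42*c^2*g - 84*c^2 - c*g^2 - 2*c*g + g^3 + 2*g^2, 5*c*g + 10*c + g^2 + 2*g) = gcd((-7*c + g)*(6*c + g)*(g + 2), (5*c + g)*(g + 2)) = g + 2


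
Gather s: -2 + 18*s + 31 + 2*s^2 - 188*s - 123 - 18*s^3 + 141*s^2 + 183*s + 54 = -18*s^3 + 143*s^2 + 13*s - 40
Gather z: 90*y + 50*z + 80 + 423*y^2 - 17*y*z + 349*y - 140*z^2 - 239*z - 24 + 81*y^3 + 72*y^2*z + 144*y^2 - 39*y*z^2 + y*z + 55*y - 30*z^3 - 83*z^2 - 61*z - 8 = 81*y^3 + 567*y^2 + 494*y - 30*z^3 + z^2*(-39*y - 223) + z*(72*y^2 - 16*y - 250) + 48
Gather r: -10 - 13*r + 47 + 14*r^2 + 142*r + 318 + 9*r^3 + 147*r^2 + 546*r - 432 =9*r^3 + 161*r^2 + 675*r - 77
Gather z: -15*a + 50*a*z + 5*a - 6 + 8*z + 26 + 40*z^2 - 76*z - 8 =-10*a + 40*z^2 + z*(50*a - 68) + 12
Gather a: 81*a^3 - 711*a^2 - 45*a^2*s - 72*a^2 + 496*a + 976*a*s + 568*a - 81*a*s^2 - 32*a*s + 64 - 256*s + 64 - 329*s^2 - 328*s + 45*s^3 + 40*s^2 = 81*a^3 + a^2*(-45*s - 783) + a*(-81*s^2 + 944*s + 1064) + 45*s^3 - 289*s^2 - 584*s + 128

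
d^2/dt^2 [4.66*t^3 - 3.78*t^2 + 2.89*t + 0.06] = 27.96*t - 7.56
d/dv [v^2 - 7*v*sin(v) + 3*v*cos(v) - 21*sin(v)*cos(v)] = -3*v*sin(v) - 7*v*cos(v) + 2*v - 7*sin(v) + 3*cos(v) - 21*cos(2*v)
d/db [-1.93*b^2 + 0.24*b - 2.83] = 0.24 - 3.86*b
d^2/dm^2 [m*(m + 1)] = 2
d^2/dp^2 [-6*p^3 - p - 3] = -36*p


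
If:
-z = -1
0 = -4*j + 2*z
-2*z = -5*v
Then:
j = 1/2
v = 2/5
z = 1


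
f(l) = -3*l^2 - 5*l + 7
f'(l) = -6*l - 5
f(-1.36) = 8.25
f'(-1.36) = 3.16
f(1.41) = -6.01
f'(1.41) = -13.46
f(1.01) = -1.11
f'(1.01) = -11.06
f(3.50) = -47.25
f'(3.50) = -26.00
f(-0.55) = 8.84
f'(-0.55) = -1.70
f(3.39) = -44.43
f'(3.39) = -25.34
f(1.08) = -1.90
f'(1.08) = -11.48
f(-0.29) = 8.20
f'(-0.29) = -3.26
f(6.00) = -131.00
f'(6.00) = -41.00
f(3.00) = -35.00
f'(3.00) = -23.00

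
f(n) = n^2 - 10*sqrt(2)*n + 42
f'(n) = 2*n - 10*sqrt(2)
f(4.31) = -0.38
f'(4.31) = -5.52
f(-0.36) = 47.22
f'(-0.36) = -14.86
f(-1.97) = 73.74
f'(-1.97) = -18.08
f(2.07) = 17.01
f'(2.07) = -10.00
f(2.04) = 17.31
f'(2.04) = -10.06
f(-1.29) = 61.91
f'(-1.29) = -16.72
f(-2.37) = 81.13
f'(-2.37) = -18.88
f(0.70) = 32.59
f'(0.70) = -12.74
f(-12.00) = 355.71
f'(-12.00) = -38.14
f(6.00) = -6.85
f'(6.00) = -2.14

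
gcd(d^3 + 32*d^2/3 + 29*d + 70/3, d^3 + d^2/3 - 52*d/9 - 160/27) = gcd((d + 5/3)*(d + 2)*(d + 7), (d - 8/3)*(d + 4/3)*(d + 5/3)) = d + 5/3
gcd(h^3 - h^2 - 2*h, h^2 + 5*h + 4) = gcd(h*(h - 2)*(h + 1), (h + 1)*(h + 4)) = h + 1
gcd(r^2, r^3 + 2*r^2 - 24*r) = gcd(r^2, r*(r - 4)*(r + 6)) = r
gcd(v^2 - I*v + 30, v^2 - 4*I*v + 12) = v - 6*I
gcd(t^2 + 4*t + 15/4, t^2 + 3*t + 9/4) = t + 3/2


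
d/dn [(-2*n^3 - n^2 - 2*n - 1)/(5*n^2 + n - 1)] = (-10*n^4 - 4*n^3 + 15*n^2 + 12*n + 3)/(25*n^4 + 10*n^3 - 9*n^2 - 2*n + 1)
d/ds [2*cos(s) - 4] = -2*sin(s)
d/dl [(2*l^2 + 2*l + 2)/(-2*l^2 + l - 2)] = 6*(l^2 - 1)/(4*l^4 - 4*l^3 + 9*l^2 - 4*l + 4)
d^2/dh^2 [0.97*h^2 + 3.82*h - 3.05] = 1.94000000000000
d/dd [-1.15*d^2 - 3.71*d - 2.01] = -2.3*d - 3.71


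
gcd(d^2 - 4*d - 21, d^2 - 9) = d + 3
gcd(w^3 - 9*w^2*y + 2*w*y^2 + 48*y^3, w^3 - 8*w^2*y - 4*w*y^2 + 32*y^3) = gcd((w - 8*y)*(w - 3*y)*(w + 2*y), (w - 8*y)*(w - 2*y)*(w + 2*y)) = -w^2 + 6*w*y + 16*y^2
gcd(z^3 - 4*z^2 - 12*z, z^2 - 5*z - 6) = z - 6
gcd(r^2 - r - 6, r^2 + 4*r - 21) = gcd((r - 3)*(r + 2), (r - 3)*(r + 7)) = r - 3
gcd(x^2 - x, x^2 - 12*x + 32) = 1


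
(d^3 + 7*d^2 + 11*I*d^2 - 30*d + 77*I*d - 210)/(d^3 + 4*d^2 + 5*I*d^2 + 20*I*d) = (d^2 + d*(7 + 6*I) + 42*I)/(d*(d + 4))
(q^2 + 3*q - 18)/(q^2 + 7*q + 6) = (q - 3)/(q + 1)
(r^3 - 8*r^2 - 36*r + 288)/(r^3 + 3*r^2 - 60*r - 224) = (r^2 - 36)/(r^2 + 11*r + 28)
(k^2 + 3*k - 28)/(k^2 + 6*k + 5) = (k^2 + 3*k - 28)/(k^2 + 6*k + 5)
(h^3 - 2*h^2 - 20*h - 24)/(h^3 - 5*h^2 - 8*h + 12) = (h + 2)/(h - 1)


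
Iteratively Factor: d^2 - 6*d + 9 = (d - 3)*(d - 3)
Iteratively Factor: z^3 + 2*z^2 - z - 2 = (z + 1)*(z^2 + z - 2) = (z + 1)*(z + 2)*(z - 1)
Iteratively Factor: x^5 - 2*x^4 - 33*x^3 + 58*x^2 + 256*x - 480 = (x - 3)*(x^4 + x^3 - 30*x^2 - 32*x + 160) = (x - 3)*(x + 4)*(x^3 - 3*x^2 - 18*x + 40) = (x - 5)*(x - 3)*(x + 4)*(x^2 + 2*x - 8) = (x - 5)*(x - 3)*(x + 4)^2*(x - 2)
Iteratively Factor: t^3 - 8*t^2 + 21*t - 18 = (t - 3)*(t^2 - 5*t + 6) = (t - 3)^2*(t - 2)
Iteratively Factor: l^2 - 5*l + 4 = (l - 4)*(l - 1)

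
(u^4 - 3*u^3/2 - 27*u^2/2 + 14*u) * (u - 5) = u^5 - 13*u^4/2 - 6*u^3 + 163*u^2/2 - 70*u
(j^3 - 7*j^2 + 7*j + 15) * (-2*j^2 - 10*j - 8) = -2*j^5 + 4*j^4 + 48*j^3 - 44*j^2 - 206*j - 120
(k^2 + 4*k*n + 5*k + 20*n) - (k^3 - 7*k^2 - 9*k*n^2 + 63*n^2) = -k^3 + 8*k^2 + 9*k*n^2 + 4*k*n + 5*k - 63*n^2 + 20*n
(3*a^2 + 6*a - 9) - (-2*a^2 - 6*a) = 5*a^2 + 12*a - 9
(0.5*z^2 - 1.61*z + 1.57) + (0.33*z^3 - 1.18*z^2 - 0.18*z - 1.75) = 0.33*z^3 - 0.68*z^2 - 1.79*z - 0.18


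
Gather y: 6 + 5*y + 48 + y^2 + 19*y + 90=y^2 + 24*y + 144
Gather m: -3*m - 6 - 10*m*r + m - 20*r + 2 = m*(-10*r - 2) - 20*r - 4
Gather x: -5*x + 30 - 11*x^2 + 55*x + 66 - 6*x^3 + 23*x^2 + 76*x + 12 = -6*x^3 + 12*x^2 + 126*x + 108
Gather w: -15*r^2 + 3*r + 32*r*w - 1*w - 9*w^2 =-15*r^2 + 3*r - 9*w^2 + w*(32*r - 1)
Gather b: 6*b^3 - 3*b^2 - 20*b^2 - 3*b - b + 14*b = 6*b^3 - 23*b^2 + 10*b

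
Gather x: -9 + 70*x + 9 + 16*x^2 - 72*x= 16*x^2 - 2*x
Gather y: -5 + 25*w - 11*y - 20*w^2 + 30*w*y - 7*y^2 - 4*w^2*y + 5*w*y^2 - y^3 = -20*w^2 + 25*w - y^3 + y^2*(5*w - 7) + y*(-4*w^2 + 30*w - 11) - 5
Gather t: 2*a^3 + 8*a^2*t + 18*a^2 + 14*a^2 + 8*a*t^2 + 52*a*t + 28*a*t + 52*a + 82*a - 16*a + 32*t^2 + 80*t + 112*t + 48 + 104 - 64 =2*a^3 + 32*a^2 + 118*a + t^2*(8*a + 32) + t*(8*a^2 + 80*a + 192) + 88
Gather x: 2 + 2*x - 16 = 2*x - 14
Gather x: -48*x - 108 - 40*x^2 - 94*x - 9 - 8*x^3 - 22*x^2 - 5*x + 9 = -8*x^3 - 62*x^2 - 147*x - 108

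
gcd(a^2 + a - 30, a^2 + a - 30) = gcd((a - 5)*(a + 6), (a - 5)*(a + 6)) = a^2 + a - 30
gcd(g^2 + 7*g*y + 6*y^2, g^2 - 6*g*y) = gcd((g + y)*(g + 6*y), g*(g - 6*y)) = 1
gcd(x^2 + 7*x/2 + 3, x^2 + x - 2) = x + 2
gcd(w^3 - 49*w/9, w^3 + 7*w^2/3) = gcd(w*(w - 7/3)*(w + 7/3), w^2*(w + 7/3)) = w^2 + 7*w/3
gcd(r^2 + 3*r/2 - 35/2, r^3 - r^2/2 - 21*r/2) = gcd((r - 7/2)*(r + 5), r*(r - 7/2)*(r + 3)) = r - 7/2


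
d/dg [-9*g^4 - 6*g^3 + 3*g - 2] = -36*g^3 - 18*g^2 + 3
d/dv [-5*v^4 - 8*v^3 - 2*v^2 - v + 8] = -20*v^3 - 24*v^2 - 4*v - 1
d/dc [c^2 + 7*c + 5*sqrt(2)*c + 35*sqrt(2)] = 2*c + 7 + 5*sqrt(2)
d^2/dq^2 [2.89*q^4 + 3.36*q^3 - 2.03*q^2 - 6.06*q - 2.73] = 34.68*q^2 + 20.16*q - 4.06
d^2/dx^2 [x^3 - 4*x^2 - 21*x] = 6*x - 8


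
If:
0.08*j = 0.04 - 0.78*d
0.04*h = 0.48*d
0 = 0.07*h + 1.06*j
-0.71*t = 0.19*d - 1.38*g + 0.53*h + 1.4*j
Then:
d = 0.06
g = 0.514492753623188*t + 0.220062427975059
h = 0.67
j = -0.04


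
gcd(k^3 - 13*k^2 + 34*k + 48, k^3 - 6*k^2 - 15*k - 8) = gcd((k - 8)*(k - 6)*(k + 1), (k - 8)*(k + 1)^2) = k^2 - 7*k - 8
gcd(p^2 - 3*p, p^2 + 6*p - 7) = 1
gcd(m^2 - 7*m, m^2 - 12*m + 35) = m - 7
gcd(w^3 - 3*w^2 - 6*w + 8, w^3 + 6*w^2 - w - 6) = w - 1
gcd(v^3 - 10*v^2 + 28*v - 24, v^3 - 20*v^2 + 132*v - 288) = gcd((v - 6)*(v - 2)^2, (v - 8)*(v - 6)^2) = v - 6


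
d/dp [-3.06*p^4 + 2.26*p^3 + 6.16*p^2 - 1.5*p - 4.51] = -12.24*p^3 + 6.78*p^2 + 12.32*p - 1.5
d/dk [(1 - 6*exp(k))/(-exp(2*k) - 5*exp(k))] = (-6*exp(2*k) + 2*exp(k) + 5)*exp(-k)/(exp(2*k) + 10*exp(k) + 25)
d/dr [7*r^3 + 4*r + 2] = 21*r^2 + 4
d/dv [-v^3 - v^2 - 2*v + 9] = -3*v^2 - 2*v - 2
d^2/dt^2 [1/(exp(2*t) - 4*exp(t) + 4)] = 4*(exp(t) + 1)*exp(t)/(exp(4*t) - 8*exp(3*t) + 24*exp(2*t) - 32*exp(t) + 16)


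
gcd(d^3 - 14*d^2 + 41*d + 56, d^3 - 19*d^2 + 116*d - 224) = d^2 - 15*d + 56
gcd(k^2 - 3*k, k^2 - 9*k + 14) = 1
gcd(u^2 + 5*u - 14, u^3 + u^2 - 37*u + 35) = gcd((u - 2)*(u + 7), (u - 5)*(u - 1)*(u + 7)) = u + 7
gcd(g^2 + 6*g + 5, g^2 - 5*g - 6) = g + 1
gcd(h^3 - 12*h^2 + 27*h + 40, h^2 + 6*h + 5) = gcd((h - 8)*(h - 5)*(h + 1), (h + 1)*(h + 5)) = h + 1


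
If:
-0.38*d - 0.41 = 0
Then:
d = -1.08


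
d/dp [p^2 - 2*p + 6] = 2*p - 2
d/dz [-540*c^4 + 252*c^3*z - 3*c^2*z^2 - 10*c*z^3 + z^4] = 252*c^3 - 6*c^2*z - 30*c*z^2 + 4*z^3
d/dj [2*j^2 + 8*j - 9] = 4*j + 8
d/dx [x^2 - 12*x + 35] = 2*x - 12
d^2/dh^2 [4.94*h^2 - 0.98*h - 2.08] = 9.88000000000000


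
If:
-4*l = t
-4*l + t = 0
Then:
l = 0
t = 0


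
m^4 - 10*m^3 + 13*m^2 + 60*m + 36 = (m - 6)^2*(m + 1)^2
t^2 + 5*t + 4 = (t + 1)*(t + 4)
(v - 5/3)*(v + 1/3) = v^2 - 4*v/3 - 5/9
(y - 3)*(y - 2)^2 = y^3 - 7*y^2 + 16*y - 12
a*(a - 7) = a^2 - 7*a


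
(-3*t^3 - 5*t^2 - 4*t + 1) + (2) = -3*t^3 - 5*t^2 - 4*t + 3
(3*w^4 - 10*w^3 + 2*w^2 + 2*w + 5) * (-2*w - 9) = -6*w^5 - 7*w^4 + 86*w^3 - 22*w^2 - 28*w - 45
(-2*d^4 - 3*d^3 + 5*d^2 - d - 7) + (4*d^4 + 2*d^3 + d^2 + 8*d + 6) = 2*d^4 - d^3 + 6*d^2 + 7*d - 1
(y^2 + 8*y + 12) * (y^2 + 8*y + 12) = y^4 + 16*y^3 + 88*y^2 + 192*y + 144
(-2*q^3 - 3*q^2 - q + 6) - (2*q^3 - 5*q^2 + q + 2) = -4*q^3 + 2*q^2 - 2*q + 4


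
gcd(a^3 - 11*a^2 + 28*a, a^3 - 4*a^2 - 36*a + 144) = a - 4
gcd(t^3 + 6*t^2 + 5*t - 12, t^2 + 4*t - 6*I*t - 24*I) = t + 4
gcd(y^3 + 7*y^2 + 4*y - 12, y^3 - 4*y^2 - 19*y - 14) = y + 2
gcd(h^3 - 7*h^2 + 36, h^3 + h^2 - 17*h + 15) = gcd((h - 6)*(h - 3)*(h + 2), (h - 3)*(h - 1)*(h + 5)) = h - 3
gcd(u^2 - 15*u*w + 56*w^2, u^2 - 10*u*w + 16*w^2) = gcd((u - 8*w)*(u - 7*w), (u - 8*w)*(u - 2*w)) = u - 8*w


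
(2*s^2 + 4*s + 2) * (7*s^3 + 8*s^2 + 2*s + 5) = 14*s^5 + 44*s^4 + 50*s^3 + 34*s^2 + 24*s + 10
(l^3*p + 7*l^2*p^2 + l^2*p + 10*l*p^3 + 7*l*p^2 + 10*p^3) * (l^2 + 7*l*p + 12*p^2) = l^5*p + 14*l^4*p^2 + l^4*p + 71*l^3*p^3 + 14*l^3*p^2 + 154*l^2*p^4 + 71*l^2*p^3 + 120*l*p^5 + 154*l*p^4 + 120*p^5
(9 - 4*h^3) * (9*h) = -36*h^4 + 81*h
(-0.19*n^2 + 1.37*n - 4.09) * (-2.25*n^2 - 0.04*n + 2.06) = 0.4275*n^4 - 3.0749*n^3 + 8.7563*n^2 + 2.9858*n - 8.4254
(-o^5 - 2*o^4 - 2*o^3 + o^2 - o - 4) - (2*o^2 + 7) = -o^5 - 2*o^4 - 2*o^3 - o^2 - o - 11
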